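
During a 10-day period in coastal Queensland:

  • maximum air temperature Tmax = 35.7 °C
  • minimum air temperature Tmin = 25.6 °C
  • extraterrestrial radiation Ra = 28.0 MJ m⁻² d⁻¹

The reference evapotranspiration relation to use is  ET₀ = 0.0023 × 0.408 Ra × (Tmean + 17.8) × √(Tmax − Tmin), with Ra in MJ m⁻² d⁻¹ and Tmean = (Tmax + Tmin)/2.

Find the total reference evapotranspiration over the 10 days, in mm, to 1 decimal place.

Tmean = (35.7 + 25.6)/2 = 30.65 °C
0.408 Ra = 0.408 × 28.0 = 11.4240 mm/d equivalent
ET₀ = 0.0023 × 11.4240 × (30.65 + 17.8) × √10.1 = 0.0023 × 11.4240 × 48.45 × 3.1780 = 4.0457 mm/d
Over 10 days: 4.0457 × 10 = 40.457 mm

40.5 mm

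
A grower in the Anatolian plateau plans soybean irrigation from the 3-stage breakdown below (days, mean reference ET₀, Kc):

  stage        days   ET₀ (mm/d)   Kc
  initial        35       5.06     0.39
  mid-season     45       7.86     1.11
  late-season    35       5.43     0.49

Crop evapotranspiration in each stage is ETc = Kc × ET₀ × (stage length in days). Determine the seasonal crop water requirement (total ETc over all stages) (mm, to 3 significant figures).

initial: 0.39 × 5.06 × 35 = 69.07 mm
mid-season: 1.11 × 7.86 × 45 = 392.61 mm
late-season: 0.49 × 5.43 × 35 = 93.12 mm
Seasonal total = 554.80 mm

555 mm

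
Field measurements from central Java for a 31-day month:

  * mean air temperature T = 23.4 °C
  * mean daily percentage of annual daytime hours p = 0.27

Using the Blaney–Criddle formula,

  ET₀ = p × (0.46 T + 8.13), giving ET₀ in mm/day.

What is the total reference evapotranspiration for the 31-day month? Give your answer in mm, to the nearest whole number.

158 mm

ET₀ = 0.27 × (0.46 × 23.4 + 8.13) = 0.27 × 18.894 = 5.1014 mm/d
Monthly total = 5.1014 × 31 = 158.143 mm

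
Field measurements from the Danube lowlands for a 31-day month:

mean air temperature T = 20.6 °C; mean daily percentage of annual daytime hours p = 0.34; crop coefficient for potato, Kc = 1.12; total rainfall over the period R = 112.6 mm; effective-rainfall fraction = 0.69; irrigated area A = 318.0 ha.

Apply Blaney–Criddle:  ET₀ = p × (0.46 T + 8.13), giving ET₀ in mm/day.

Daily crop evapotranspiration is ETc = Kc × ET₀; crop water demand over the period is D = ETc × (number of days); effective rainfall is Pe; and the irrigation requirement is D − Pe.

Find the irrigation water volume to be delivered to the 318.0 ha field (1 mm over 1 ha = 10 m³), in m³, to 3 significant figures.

414000 m³

ET₀ = 0.34 × (0.46 × 20.6 + 8.13) = 0.34 × 17.606 = 5.9860 mm/d
ETc = Kc × ET₀ = 1.12 × 5.9860 = 6.7043 mm/d
Crop demand D = ETc × 31 d = 6.7043 × 31 = 207.833 mm
Pe = 0.69 × 112.6 = 77.694 mm
D − Pe = 207.833 − 77.694 = 130.139 mm
Volume = 130.139 mm × 318.0 ha × 10 = 413842.0 m³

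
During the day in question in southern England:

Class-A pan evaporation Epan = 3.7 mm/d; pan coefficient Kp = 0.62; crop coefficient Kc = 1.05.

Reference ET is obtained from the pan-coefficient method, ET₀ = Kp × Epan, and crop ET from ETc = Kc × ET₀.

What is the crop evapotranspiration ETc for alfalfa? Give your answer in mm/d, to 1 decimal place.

2.4 mm/d

ET₀ = 0.62 × 3.7 = 2.2940 mm/d
ETc = Kc × ET₀ = 1.05 × 2.2940 = 2.4087 mm/d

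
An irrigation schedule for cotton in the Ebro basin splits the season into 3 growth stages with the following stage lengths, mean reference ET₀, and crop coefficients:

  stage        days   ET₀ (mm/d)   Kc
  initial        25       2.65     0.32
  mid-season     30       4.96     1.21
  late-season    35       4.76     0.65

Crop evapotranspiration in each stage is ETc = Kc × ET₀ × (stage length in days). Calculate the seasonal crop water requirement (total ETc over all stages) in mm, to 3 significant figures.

310 mm

initial: 0.32 × 2.65 × 25 = 21.20 mm
mid-season: 1.21 × 4.96 × 30 = 180.05 mm
late-season: 0.65 × 4.76 × 35 = 108.29 mm
Seasonal total = 309.54 mm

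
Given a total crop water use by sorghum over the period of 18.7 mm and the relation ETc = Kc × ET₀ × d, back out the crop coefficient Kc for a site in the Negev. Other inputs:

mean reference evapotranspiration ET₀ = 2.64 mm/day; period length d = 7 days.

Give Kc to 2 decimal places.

ETc = Kc × ET₀ × d  ⇒  Kc = ETc / (ET₀ × d)
Kc = 18.7 / (2.64 × 7) = 18.7 / 18.48 = 1.0119

1.01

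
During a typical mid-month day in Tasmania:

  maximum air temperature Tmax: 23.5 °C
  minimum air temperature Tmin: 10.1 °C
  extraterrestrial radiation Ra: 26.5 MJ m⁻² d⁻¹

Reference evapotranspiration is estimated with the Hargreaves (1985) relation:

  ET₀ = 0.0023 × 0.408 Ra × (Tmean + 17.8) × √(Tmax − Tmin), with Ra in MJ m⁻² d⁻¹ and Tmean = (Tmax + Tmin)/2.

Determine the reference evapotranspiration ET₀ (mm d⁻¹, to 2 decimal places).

3.15 mm d⁻¹

Tmean = (23.5 + 10.1)/2 = 16.80 °C
0.408 Ra = 0.408 × 26.5 = 10.8120 mm/d equivalent
ET₀ = 0.0023 × 10.8120 × (16.80 + 17.8) × √13.4 = 0.0023 × 10.8120 × 34.60 × 3.6606 = 3.1496 mm/d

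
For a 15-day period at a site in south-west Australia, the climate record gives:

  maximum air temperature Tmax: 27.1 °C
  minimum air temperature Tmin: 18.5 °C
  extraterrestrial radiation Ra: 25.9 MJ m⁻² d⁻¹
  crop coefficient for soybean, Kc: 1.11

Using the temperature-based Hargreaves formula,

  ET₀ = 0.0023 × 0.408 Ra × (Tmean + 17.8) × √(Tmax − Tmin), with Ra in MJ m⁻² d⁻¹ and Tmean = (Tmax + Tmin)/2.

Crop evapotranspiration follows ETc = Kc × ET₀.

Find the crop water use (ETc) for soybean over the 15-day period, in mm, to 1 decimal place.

Tmean = (27.1 + 18.5)/2 = 22.80 °C
0.408 Ra = 0.408 × 25.9 = 10.5672 mm/d equivalent
ET₀ = 0.0023 × 10.5672 × (22.80 + 17.8) × √8.6 = 0.0023 × 10.5672 × 40.60 × 2.9326 = 2.8938 mm/d
ETc = Kc × ET₀ = 1.11 × 2.8938 = 3.2121 mm/d
Over 15 days: 3.2121 × 15 = 48.182 mm

48.2 mm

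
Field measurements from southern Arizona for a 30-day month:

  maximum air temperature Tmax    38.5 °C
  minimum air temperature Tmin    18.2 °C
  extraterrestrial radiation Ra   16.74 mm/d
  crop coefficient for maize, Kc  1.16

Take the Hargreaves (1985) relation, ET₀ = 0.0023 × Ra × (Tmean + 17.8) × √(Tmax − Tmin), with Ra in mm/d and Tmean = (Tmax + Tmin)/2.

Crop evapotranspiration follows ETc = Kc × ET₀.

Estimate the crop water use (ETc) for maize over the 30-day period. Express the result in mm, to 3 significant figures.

Tmean = (38.5 + 18.2)/2 = 28.35 °C
ET₀ = 0.0023 × 16.74 × (28.35 + 17.8) × √20.3 = 0.0023 × 16.74 × 46.15 × 4.5056 = 8.0059 mm/d
ETc = Kc × ET₀ = 1.16 × 8.0059 = 9.2868 mm/d
Over 30 days: 9.2868 × 30 = 278.604 mm

279 mm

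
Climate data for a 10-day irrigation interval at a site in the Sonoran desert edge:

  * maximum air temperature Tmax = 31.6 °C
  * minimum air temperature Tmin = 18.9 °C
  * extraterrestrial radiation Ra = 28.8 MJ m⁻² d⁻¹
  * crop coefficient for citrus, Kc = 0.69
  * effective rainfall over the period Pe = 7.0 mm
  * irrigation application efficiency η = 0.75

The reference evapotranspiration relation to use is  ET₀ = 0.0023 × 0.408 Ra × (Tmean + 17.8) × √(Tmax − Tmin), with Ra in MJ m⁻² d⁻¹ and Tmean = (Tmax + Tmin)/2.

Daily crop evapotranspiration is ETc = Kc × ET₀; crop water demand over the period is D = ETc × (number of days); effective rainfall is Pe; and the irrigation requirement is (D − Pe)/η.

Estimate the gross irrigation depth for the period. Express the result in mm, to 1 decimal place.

28.8 mm

Tmean = (31.6 + 18.9)/2 = 25.25 °C
0.408 Ra = 0.408 × 28.8 = 11.7504 mm/d equivalent
ET₀ = 0.0023 × 11.7504 × (25.25 + 17.8) × √12.7 = 0.0023 × 11.7504 × 43.05 × 3.5637 = 4.1462 mm/d
ETc = Kc × ET₀ = 0.69 × 4.1462 = 2.8609 mm/d
Crop demand D = ETc × 10 d = 2.8609 × 10 = 28.609 mm
D − Pe = 28.609 − 7.0 = 21.609 mm
Gross irrigation = 21.609 / 0.75 = 28.812 mm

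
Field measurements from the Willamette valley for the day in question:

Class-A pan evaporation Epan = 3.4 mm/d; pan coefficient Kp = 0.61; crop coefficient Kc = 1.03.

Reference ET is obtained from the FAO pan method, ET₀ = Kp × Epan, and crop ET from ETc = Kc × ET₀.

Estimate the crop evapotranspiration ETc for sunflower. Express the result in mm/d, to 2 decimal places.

ET₀ = 0.61 × 3.4 = 2.0740 mm/d
ETc = Kc × ET₀ = 1.03 × 2.0740 = 2.1362 mm/d

2.14 mm/d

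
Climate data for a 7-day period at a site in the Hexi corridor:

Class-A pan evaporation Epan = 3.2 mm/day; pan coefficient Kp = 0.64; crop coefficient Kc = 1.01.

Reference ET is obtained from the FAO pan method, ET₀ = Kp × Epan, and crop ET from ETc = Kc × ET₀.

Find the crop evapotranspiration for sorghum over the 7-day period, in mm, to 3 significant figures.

14.5 mm

ET₀ = 0.64 × 3.2 = 2.0480 mm/d
ETc = Kc × ET₀ = 1.01 × 2.0480 = 2.0685 mm/d
Over 7 days: 2.0685 × 7 = 14.480 mm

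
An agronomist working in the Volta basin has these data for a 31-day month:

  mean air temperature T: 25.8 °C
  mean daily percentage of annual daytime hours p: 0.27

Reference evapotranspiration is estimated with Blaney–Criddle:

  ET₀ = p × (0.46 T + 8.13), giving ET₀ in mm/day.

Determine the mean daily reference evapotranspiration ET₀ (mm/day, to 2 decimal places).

ET₀ = 0.27 × (0.46 × 25.8 + 8.13) = 0.27 × 19.998 = 5.3995 mm/d

5.40 mm/day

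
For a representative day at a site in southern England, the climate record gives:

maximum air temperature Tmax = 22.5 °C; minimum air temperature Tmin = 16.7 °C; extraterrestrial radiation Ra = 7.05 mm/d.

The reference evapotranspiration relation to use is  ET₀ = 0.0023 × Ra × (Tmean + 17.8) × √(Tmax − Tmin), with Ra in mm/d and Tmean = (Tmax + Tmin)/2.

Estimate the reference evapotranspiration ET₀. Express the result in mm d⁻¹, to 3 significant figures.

1.46 mm d⁻¹

Tmean = (22.5 + 16.7)/2 = 19.60 °C
ET₀ = 0.0023 × 7.05 × (19.60 + 17.8) × √5.8 = 0.0023 × 7.05 × 37.40 × 2.4083 = 1.4605 mm/d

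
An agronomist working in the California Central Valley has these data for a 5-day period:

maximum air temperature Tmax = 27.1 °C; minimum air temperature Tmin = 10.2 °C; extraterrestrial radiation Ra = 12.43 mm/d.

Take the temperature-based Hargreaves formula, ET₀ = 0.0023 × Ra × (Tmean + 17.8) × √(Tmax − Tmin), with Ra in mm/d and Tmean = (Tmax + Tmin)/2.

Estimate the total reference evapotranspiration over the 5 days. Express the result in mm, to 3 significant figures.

21.4 mm

Tmean = (27.1 + 10.2)/2 = 18.65 °C
ET₀ = 0.0023 × 12.43 × (18.65 + 17.8) × √16.9 = 0.0023 × 12.43 × 36.45 × 4.1110 = 4.2839 mm/d
Over 5 days: 4.2839 × 5 = 21.420 mm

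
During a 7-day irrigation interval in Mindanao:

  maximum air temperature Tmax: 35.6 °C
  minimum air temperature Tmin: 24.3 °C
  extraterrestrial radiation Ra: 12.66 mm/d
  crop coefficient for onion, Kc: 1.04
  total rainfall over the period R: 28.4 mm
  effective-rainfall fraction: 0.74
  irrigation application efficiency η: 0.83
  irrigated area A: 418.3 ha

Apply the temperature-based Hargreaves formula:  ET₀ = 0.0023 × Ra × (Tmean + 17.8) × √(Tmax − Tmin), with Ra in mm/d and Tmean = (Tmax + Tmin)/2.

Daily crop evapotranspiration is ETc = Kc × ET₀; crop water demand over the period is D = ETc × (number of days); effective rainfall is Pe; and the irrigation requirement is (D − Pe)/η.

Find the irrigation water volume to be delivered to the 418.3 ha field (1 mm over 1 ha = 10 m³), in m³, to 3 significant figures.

65600 m³

Tmean = (35.6 + 24.3)/2 = 29.95 °C
ET₀ = 0.0023 × 12.66 × (29.95 + 17.8) × √11.3 = 0.0023 × 12.66 × 47.75 × 3.3615 = 4.6738 mm/d
ETc = Kc × ET₀ = 1.04 × 4.6738 = 4.8608 mm/d
Crop demand D = ETc × 7 d = 4.8608 × 7 = 34.026 mm
Pe = 0.74 × 28.4 = 21.016 mm
D − Pe = 34.026 − 21.016 = 13.010 mm
Gross irrigation = 13.010 / 0.83 = 15.675 mm
Volume = 15.675 mm × 418.3 ha × 10 = 65568.5 m³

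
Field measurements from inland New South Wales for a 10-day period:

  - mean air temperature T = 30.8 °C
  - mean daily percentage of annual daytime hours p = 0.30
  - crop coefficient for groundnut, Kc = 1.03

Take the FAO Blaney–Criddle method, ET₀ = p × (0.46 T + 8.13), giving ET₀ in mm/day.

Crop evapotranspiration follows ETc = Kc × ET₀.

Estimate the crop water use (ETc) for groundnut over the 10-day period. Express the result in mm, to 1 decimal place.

68.9 mm

ET₀ = 0.30 × (0.46 × 30.8 + 8.13) = 0.30 × 22.298 = 6.6894 mm/d
ETc = Kc × ET₀ = 1.03 × 6.6894 = 6.8901 mm/d
Over 10 days: 6.8901 × 10 = 68.901 mm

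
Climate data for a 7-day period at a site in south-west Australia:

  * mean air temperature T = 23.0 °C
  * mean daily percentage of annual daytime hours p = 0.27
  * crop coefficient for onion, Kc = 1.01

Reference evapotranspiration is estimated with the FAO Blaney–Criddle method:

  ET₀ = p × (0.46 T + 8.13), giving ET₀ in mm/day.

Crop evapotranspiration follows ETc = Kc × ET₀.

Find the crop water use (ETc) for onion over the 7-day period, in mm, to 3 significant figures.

ET₀ = 0.27 × (0.46 × 23.0 + 8.13) = 0.27 × 18.710 = 5.0517 mm/d
ETc = Kc × ET₀ = 1.01 × 5.0517 = 5.1022 mm/d
Over 7 days: 5.1022 × 7 = 35.715 mm

35.7 mm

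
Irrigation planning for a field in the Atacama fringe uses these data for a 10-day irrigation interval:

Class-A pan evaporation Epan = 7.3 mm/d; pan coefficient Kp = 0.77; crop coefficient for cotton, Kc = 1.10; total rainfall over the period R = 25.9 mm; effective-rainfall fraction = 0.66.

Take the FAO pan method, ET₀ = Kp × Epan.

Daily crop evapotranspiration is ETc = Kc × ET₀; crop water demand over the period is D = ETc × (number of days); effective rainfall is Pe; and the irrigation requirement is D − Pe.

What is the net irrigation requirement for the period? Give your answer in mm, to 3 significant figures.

44.7 mm

ET₀ = 0.77 × 7.3 = 5.6210 mm/d
ETc = Kc × ET₀ = 1.10 × 5.6210 = 6.1831 mm/d
Crop demand D = ETc × 10 d = 6.1831 × 10 = 61.831 mm
Pe = 0.66 × 25.9 = 17.094 mm
D − Pe = 61.831 − 17.094 = 44.737 mm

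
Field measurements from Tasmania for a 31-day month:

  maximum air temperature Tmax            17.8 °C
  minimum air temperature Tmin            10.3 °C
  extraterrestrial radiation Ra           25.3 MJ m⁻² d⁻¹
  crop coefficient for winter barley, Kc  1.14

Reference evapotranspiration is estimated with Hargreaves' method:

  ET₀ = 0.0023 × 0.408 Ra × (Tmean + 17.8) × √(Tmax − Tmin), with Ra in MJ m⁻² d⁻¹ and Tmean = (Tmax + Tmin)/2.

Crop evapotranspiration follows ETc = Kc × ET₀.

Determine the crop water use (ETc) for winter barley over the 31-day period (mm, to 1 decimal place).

73.2 mm

Tmean = (17.8 + 10.3)/2 = 14.05 °C
0.408 Ra = 0.408 × 25.3 = 10.3224 mm/d equivalent
ET₀ = 0.0023 × 10.3224 × (14.05 + 17.8) × √7.5 = 0.0023 × 10.3224 × 31.85 × 2.7386 = 2.0708 mm/d
ETc = Kc × ET₀ = 1.14 × 2.0708 = 2.3607 mm/d
Over 31 days: 2.3607 × 31 = 73.182 mm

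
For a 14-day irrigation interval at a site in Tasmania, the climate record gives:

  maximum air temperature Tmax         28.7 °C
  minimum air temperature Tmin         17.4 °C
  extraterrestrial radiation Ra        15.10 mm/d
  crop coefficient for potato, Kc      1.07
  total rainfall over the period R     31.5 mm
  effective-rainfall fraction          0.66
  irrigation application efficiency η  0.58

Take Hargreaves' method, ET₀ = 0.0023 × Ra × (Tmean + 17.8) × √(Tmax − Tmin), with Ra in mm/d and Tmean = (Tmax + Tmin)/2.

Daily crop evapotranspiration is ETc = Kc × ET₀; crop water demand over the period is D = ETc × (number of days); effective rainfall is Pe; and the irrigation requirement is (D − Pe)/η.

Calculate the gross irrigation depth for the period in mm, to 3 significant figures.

87.3 mm

Tmean = (28.7 + 17.4)/2 = 23.05 °C
ET₀ = 0.0023 × 15.10 × (23.05 + 17.8) × √11.3 = 0.0023 × 15.10 × 40.85 × 3.3615 = 4.7690 mm/d
ETc = Kc × ET₀ = 1.07 × 4.7690 = 5.1028 mm/d
Crop demand D = ETc × 14 d = 5.1028 × 14 = 71.439 mm
Pe = 0.66 × 31.5 = 20.790 mm
D − Pe = 71.439 − 20.790 = 50.649 mm
Gross irrigation = 50.649 / 0.58 = 87.326 mm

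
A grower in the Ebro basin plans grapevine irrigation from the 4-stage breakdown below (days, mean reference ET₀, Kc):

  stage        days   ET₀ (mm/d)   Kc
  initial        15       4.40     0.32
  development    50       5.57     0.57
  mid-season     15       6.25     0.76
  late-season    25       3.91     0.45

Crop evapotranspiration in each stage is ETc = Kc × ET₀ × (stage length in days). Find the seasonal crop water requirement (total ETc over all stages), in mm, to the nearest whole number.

initial: 0.32 × 4.40 × 15 = 21.12 mm
development: 0.57 × 5.57 × 50 = 158.75 mm
mid-season: 0.76 × 6.25 × 15 = 71.25 mm
late-season: 0.45 × 3.91 × 25 = 43.99 mm
Seasonal total = 295.11 mm

295 mm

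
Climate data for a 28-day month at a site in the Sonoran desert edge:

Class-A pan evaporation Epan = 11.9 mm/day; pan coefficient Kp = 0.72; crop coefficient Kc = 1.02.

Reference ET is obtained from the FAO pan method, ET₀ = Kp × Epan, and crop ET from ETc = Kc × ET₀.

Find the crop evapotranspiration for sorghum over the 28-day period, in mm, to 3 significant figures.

245 mm

ET₀ = 0.72 × 11.9 = 8.5680 mm/d
ETc = Kc × ET₀ = 1.02 × 8.5680 = 8.7394 mm/d
Over 28 days: 8.7394 × 28 = 244.703 mm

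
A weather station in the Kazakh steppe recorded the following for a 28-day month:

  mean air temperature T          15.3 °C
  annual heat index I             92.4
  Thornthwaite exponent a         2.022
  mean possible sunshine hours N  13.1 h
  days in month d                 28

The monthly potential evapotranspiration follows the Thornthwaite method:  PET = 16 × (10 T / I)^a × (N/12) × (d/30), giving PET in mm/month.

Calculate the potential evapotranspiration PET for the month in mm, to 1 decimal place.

45.2 mm

10T/I = 10 × 15.3 / 92.4 = 1.6558
(10T/I)^a = 1.6558^2.022 = 2.7723
Uncorrected PET = 16 × 2.7723 = 44.357 mm
Correction = (N/12)(d/30) = (13.1/12)(28/30) = 1.0189
PET = 44.357 × 1.0189 = 45.195 mm/month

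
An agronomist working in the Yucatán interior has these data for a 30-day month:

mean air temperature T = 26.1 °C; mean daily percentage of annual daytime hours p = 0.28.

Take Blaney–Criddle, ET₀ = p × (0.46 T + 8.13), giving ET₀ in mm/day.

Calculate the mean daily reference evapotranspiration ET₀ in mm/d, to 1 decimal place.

5.6 mm/d

ET₀ = 0.28 × (0.46 × 26.1 + 8.13) = 0.28 × 20.136 = 5.6381 mm/d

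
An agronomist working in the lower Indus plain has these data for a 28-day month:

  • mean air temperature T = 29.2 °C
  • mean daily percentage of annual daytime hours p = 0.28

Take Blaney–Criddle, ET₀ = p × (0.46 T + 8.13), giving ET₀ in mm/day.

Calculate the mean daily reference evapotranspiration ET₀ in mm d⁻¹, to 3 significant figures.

ET₀ = 0.28 × (0.46 × 29.2 + 8.13) = 0.28 × 21.562 = 6.0374 mm/d

6.04 mm d⁻¹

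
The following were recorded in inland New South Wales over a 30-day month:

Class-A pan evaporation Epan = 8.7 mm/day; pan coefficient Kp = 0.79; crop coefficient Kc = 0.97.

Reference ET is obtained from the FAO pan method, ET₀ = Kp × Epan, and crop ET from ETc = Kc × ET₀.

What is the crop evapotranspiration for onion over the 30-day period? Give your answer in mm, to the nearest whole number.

ET₀ = 0.79 × 8.7 = 6.8730 mm/d
ETc = Kc × ET₀ = 0.97 × 6.8730 = 6.6668 mm/d
Over 30 days: 6.6668 × 30 = 200.004 mm

200 mm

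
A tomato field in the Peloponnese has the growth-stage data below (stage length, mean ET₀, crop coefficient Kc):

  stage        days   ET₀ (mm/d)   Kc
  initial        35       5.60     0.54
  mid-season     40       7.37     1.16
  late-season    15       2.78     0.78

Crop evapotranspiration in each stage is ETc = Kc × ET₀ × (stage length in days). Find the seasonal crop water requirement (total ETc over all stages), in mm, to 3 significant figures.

initial: 0.54 × 5.60 × 35 = 105.84 mm
mid-season: 1.16 × 7.37 × 40 = 341.97 mm
late-season: 0.78 × 2.78 × 15 = 32.53 mm
Seasonal total = 480.34 mm

480 mm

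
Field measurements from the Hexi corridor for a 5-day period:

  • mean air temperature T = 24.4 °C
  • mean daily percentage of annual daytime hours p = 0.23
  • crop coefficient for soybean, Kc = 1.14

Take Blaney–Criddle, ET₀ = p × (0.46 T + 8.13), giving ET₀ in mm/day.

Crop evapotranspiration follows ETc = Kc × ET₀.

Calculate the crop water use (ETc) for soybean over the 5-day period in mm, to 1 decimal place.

25.4 mm

ET₀ = 0.23 × (0.46 × 24.4 + 8.13) = 0.23 × 19.354 = 4.4514 mm/d
ETc = Kc × ET₀ = 1.14 × 4.4514 = 5.0746 mm/d
Over 5 days: 5.0746 × 5 = 25.373 mm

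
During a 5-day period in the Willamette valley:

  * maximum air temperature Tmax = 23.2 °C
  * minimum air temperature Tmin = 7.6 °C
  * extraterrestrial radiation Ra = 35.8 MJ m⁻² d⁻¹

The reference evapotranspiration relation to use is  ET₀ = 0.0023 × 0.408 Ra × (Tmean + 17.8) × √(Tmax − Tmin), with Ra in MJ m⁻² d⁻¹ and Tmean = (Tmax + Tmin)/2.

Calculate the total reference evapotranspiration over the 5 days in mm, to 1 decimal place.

22.0 mm

Tmean = (23.2 + 7.6)/2 = 15.40 °C
0.408 Ra = 0.408 × 35.8 = 14.6064 mm/d equivalent
ET₀ = 0.0023 × 14.6064 × (15.40 + 17.8) × √15.6 = 0.0023 × 14.6064 × 33.20 × 3.9497 = 4.4053 mm/d
Over 5 days: 4.4053 × 5 = 22.027 mm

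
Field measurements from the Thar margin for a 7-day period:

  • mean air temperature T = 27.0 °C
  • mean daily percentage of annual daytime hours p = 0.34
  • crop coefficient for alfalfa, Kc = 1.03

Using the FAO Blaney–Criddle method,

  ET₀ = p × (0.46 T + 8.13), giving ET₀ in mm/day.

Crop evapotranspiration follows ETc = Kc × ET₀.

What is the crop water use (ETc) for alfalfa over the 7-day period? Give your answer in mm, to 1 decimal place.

50.4 mm

ET₀ = 0.34 × (0.46 × 27.0 + 8.13) = 0.34 × 20.550 = 6.9870 mm/d
ETc = Kc × ET₀ = 1.03 × 6.9870 = 7.1966 mm/d
Over 7 days: 7.1966 × 7 = 50.376 mm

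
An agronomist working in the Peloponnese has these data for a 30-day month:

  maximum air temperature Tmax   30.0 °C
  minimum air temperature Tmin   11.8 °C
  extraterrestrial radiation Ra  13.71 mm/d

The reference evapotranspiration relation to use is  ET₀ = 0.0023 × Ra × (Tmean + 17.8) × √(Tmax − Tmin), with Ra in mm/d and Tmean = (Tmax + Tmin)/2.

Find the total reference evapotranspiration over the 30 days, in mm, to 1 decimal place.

Tmean = (30.0 + 11.8)/2 = 20.90 °C
ET₀ = 0.0023 × 13.71 × (20.90 + 17.8) × √18.2 = 0.0023 × 13.71 × 38.70 × 4.2661 = 5.2060 mm/d
Over 30 days: 5.2060 × 30 = 156.180 mm

156.2 mm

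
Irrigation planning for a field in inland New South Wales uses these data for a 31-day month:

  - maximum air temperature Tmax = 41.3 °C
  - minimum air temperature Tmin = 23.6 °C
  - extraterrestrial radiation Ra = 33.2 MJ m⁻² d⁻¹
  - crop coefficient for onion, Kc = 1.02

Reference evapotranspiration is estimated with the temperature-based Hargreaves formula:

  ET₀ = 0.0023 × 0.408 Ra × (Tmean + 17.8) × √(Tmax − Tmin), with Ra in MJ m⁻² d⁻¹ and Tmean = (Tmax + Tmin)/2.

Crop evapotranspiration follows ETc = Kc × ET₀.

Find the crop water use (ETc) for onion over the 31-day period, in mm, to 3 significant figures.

208 mm

Tmean = (41.3 + 23.6)/2 = 32.45 °C
0.408 Ra = 0.408 × 33.2 = 13.5456 mm/d equivalent
ET₀ = 0.0023 × 13.5456 × (32.45 + 17.8) × √17.7 = 0.0023 × 13.5456 × 50.25 × 4.2071 = 6.5864 mm/d
ETc = Kc × ET₀ = 1.02 × 6.5864 = 6.7181 mm/d
Over 31 days: 6.7181 × 31 = 208.261 mm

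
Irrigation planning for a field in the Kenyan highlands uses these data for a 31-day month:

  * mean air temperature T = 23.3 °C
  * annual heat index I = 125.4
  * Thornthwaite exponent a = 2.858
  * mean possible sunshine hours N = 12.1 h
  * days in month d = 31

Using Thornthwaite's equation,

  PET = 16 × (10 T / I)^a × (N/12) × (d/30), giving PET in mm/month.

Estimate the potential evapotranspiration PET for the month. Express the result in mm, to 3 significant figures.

10T/I = 10 × 23.3 / 125.4 = 1.8581
(10T/I)^a = 1.8581^2.858 = 5.8749
Uncorrected PET = 16 × 5.8749 = 93.998 mm
Correction = (N/12)(d/30) = (12.1/12)(31/30) = 1.0419
PET = 93.998 × 1.0419 = 97.937 mm/month

97.9 mm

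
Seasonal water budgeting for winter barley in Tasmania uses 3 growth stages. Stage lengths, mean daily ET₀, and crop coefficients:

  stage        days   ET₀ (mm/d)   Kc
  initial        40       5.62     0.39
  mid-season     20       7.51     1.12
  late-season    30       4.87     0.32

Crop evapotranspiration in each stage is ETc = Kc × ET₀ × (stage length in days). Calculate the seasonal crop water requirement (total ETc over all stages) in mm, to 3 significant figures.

initial: 0.39 × 5.62 × 40 = 87.67 mm
mid-season: 1.12 × 7.51 × 20 = 168.22 mm
late-season: 0.32 × 4.87 × 30 = 46.75 mm
Seasonal total = 302.64 mm

303 mm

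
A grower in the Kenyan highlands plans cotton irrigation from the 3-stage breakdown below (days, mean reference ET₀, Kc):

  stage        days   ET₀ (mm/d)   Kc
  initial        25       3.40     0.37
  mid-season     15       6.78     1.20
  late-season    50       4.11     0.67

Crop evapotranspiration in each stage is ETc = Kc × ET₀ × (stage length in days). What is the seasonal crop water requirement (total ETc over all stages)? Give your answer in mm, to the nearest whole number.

initial: 0.37 × 3.40 × 25 = 31.45 mm
mid-season: 1.20 × 6.78 × 15 = 122.04 mm
late-season: 0.67 × 4.11 × 50 = 137.69 mm
Seasonal total = 291.18 mm

291 mm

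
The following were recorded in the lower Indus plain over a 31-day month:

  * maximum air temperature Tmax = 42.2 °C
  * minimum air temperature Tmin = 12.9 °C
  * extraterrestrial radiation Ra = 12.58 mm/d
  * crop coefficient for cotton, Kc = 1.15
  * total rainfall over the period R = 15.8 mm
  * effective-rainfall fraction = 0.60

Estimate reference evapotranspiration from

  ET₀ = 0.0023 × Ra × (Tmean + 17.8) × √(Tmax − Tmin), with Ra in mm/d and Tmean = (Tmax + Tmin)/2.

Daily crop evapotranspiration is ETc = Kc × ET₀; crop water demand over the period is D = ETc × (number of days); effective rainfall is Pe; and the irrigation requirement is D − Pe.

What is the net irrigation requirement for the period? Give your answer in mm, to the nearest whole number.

Tmean = (42.2 + 12.9)/2 = 27.55 °C
ET₀ = 0.0023 × 12.58 × (27.55 + 17.8) × √29.3 = 0.0023 × 12.58 × 45.35 × 5.4129 = 7.1026 mm/d
ETc = Kc × ET₀ = 1.15 × 7.1026 = 8.1680 mm/d
Crop demand D = ETc × 31 d = 8.1680 × 31 = 253.208 mm
Pe = 0.60 × 15.8 = 9.480 mm
D − Pe = 253.208 − 9.480 = 243.728 mm

244 mm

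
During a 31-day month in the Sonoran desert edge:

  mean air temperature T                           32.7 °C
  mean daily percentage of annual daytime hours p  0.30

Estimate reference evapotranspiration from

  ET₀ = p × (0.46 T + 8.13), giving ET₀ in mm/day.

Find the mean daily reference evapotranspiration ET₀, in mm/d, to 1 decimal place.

ET₀ = 0.30 × (0.46 × 32.7 + 8.13) = 0.30 × 23.172 = 6.9516 mm/d

7.0 mm/d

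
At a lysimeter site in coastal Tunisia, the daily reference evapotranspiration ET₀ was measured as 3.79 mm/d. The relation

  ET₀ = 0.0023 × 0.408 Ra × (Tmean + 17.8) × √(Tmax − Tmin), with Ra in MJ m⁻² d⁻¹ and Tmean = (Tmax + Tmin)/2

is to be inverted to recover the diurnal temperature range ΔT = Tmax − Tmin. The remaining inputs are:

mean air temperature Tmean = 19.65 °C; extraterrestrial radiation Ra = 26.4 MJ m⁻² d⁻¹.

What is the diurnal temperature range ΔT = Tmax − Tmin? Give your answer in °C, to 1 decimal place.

16.7 °C

√ΔT = ET₀ / [0.0023 × 0.408 × Ra × (Tmean+17.8)] = 3.79 / (0.0023 × 10.7712 × 37.45) = 4.0850
ΔT = 4.0850² = 16.687 °C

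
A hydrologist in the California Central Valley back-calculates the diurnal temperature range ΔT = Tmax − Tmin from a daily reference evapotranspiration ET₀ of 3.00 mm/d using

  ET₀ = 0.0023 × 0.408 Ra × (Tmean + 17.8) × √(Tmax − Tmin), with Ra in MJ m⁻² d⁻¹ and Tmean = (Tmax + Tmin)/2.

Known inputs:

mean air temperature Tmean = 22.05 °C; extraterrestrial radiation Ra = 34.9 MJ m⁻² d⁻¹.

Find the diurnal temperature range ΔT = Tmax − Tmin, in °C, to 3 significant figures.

5.28 °C

√ΔT = ET₀ / [0.0023 × 0.408 × Ra × (Tmean+17.8)] = 3.00 / (0.0023 × 14.2392 × 39.85) = 2.2987
ΔT = 2.2987² = 5.284 °C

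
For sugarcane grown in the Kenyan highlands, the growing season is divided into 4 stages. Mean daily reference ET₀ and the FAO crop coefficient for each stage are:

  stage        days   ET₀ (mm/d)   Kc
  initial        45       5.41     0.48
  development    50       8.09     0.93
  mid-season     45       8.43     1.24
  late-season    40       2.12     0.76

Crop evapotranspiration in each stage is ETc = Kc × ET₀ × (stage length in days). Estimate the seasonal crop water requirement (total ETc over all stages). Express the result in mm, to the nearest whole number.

1028 mm

initial: 0.48 × 5.41 × 45 = 116.86 mm
development: 0.93 × 8.09 × 50 = 376.19 mm
mid-season: 1.24 × 8.43 × 45 = 470.39 mm
late-season: 0.76 × 2.12 × 40 = 64.45 mm
Seasonal total = 1027.89 mm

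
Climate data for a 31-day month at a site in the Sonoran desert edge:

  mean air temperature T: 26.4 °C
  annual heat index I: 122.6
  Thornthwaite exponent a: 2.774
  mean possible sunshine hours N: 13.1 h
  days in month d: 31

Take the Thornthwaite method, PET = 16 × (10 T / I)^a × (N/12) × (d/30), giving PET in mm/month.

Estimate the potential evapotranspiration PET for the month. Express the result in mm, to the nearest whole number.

152 mm

10T/I = 10 × 26.4 / 122.6 = 2.1533
(10T/I)^a = 2.1533^2.774 = 8.3952
Uncorrected PET = 16 × 8.3952 = 134.323 mm
Correction = (N/12)(d/30) = (13.1/12)(31/30) = 1.1281
PET = 134.323 × 1.1281 = 151.530 mm/month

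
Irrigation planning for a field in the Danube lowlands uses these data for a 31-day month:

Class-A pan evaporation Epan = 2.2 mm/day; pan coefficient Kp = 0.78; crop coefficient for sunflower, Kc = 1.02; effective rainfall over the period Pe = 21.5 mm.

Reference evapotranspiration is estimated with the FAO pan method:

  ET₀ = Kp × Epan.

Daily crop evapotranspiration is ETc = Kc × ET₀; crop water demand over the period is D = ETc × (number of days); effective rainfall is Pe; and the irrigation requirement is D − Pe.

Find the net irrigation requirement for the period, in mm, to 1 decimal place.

ET₀ = 0.78 × 2.2 = 1.7160 mm/d
ETc = Kc × ET₀ = 1.02 × 1.7160 = 1.7503 mm/d
Crop demand D = ETc × 31 d = 1.7503 × 31 = 54.259 mm
D − Pe = 54.259 − 21.5 = 32.759 mm

32.8 mm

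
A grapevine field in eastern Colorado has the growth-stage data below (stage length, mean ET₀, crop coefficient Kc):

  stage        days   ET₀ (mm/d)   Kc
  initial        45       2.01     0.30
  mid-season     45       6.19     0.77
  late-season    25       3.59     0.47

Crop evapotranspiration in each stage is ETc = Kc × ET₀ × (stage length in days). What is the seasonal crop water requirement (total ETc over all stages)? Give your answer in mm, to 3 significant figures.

initial: 0.30 × 2.01 × 45 = 27.14 mm
mid-season: 0.77 × 6.19 × 45 = 214.48 mm
late-season: 0.47 × 3.59 × 25 = 42.18 mm
Seasonal total = 283.80 mm

284 mm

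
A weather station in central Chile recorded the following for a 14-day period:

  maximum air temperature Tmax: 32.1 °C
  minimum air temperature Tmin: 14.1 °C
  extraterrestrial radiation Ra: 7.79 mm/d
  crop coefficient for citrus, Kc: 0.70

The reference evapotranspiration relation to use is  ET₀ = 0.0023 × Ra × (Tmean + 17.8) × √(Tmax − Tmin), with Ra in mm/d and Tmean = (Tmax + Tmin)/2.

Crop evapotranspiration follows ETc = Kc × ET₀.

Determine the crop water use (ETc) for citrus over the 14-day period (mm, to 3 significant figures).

Tmean = (32.1 + 14.1)/2 = 23.10 °C
ET₀ = 0.0023 × 7.79 × (23.10 + 17.8) × √18.0 = 0.0023 × 7.79 × 40.90 × 4.2426 = 3.1090 mm/d
ETc = Kc × ET₀ = 0.70 × 3.1090 = 2.1763 mm/d
Over 14 days: 2.1763 × 14 = 30.468 mm

30.5 mm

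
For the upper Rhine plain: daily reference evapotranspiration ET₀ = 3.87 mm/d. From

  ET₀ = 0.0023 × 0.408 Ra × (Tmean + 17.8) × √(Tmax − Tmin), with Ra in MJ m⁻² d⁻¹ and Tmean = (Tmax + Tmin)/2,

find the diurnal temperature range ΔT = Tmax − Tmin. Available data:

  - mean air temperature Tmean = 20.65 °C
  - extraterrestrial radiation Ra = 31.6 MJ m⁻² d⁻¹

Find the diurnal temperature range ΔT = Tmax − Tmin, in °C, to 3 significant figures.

√ΔT = ET₀ / [0.0023 × 0.408 × Ra × (Tmean+17.8)] = 3.87 / (0.0023 × 12.8928 × 38.45) = 3.3942
ΔT = 3.3942² = 11.521 °C

11.5 °C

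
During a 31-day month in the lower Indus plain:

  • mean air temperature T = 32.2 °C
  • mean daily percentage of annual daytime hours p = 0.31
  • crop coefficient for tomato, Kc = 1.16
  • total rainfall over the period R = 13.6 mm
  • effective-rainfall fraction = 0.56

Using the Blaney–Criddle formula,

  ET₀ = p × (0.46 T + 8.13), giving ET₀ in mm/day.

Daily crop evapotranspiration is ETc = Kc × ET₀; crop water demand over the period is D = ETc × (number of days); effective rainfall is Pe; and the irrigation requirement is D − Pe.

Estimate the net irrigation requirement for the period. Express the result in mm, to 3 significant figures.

ET₀ = 0.31 × (0.46 × 32.2 + 8.13) = 0.31 × 22.942 = 7.1120 mm/d
ETc = Kc × ET₀ = 1.16 × 7.1120 = 8.2499 mm/d
Crop demand D = ETc × 31 d = 8.2499 × 31 = 255.747 mm
Pe = 0.56 × 13.6 = 7.616 mm
D − Pe = 255.747 − 7.616 = 248.131 mm

248 mm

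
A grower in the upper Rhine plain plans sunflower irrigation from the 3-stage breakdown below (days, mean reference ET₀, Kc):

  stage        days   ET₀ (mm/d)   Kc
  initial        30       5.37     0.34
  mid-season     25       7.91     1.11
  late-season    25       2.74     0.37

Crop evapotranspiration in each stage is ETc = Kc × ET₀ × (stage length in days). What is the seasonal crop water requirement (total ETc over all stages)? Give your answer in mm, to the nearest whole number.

initial: 0.34 × 5.37 × 30 = 54.77 mm
mid-season: 1.11 × 7.91 × 25 = 219.50 mm
late-season: 0.37 × 2.74 × 25 = 25.35 mm
Seasonal total = 299.62 mm

300 mm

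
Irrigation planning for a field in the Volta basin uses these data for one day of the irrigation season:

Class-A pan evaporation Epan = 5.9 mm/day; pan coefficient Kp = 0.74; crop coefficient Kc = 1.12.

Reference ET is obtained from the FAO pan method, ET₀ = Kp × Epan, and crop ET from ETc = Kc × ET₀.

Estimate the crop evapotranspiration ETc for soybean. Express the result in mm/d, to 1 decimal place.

ET₀ = 0.74 × 5.9 = 4.3660 mm/d
ETc = Kc × ET₀ = 1.12 × 4.3660 = 4.8899 mm/d

4.9 mm/d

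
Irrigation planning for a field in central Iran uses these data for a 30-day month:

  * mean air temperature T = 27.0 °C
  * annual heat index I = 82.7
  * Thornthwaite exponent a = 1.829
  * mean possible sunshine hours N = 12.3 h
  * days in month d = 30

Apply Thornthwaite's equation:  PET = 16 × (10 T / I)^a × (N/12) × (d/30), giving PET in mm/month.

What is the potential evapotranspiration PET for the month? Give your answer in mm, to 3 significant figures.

10T/I = 10 × 27.0 / 82.7 = 3.2648
(10T/I)^a = 3.2648^1.829 = 8.7065
Uncorrected PET = 16 × 8.7065 = 139.304 mm
Correction = (N/12)(d/30) = (12.3/12)(30/30) = 1.0250
PET = 139.304 × 1.0250 = 142.787 mm/month

143 mm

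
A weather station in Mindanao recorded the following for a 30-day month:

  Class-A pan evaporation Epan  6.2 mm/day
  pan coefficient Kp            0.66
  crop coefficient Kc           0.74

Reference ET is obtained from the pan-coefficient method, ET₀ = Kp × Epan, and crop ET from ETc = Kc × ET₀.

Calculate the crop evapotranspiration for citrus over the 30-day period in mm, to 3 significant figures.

90.8 mm

ET₀ = 0.66 × 6.2 = 4.0920 mm/d
ETc = Kc × ET₀ = 0.74 × 4.0920 = 3.0281 mm/d
Over 30 days: 3.0281 × 30 = 90.843 mm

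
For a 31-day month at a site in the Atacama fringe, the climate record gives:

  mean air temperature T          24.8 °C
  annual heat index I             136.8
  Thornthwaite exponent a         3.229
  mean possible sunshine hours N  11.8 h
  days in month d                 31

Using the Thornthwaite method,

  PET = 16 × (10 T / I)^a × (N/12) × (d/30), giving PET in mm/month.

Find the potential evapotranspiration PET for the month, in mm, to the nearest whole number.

10T/I = 10 × 24.8 / 136.8 = 1.8129
(10T/I)^a = 1.8129^3.229 = 6.8279
Uncorrected PET = 16 × 6.8279 = 109.246 mm
Correction = (N/12)(d/30) = (11.8/12)(31/30) = 1.0161
PET = 109.246 × 1.0161 = 111.005 mm/month

111 mm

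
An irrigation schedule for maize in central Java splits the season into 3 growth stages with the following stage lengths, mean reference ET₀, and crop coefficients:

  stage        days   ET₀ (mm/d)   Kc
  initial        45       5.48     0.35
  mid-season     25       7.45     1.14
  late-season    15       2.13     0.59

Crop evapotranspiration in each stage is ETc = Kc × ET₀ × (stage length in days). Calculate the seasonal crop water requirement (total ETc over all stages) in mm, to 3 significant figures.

317 mm

initial: 0.35 × 5.48 × 45 = 86.31 mm
mid-season: 1.14 × 7.45 × 25 = 212.33 mm
late-season: 0.59 × 2.13 × 15 = 18.85 mm
Seasonal total = 317.49 mm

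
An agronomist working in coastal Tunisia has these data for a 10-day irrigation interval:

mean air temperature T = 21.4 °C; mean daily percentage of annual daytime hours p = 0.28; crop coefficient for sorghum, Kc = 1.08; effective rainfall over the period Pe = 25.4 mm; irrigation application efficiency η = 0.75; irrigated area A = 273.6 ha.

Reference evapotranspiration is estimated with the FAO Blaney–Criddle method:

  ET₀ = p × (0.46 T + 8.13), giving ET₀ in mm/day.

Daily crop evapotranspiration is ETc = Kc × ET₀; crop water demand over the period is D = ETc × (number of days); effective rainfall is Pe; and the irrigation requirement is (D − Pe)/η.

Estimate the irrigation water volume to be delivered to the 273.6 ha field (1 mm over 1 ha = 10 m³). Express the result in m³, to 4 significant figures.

105600 m³

ET₀ = 0.28 × (0.46 × 21.4 + 8.13) = 0.28 × 17.974 = 5.0327 mm/d
ETc = Kc × ET₀ = 1.08 × 5.0327 = 5.4353 mm/d
Crop demand D = ETc × 10 d = 5.4353 × 10 = 54.353 mm
D − Pe = 54.353 − 25.4 = 28.953 mm
Gross irrigation = 28.953 / 0.75 = 38.604 mm
Volume = 38.604 mm × 273.6 ha × 10 = 105620.5 m³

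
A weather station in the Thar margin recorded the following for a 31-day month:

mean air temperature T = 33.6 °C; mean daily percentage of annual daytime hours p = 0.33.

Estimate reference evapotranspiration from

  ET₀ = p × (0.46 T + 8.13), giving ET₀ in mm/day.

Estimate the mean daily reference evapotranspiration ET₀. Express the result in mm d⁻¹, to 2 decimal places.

7.78 mm d⁻¹

ET₀ = 0.33 × (0.46 × 33.6 + 8.13) = 0.33 × 23.586 = 7.7834 mm/d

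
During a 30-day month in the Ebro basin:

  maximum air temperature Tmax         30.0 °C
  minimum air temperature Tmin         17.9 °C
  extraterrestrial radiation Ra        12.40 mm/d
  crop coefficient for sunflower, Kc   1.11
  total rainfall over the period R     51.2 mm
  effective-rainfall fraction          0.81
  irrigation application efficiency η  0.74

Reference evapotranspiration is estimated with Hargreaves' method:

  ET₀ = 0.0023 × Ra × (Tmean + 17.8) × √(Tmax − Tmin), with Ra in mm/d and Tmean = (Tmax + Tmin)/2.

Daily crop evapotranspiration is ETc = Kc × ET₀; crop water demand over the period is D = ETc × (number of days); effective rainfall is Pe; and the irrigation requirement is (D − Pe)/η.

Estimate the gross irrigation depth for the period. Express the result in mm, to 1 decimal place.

Tmean = (30.0 + 17.9)/2 = 23.95 °C
ET₀ = 0.0023 × 12.40 × (23.95 + 17.8) × √12.1 = 0.0023 × 12.40 × 41.75 × 3.4785 = 4.1419 mm/d
ETc = Kc × ET₀ = 1.11 × 4.1419 = 4.5975 mm/d
Crop demand D = ETc × 30 d = 4.5975 × 30 = 137.925 mm
Pe = 0.81 × 51.2 = 41.472 mm
D − Pe = 137.925 − 41.472 = 96.453 mm
Gross irrigation = 96.453 / 0.74 = 130.342 mm

130.3 mm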